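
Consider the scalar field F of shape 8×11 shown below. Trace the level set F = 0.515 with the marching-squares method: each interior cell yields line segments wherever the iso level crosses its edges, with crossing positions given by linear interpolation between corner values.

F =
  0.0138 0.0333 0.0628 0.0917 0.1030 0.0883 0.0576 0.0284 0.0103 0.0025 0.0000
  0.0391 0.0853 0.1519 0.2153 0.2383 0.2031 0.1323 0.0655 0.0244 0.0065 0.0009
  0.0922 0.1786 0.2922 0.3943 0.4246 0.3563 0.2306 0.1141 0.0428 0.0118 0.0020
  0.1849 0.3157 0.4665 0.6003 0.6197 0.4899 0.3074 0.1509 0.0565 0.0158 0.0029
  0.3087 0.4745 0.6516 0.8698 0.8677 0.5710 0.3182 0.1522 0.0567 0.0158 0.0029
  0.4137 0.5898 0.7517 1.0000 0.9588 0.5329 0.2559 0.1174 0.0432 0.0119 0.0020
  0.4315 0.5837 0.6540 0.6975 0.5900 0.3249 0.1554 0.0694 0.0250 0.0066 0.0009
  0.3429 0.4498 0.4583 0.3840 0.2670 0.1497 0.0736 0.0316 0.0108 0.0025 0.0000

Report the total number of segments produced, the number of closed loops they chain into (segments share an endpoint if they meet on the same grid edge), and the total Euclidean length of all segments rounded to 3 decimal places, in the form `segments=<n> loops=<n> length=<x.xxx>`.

cell (2,2): code 0100 → (2.586,3.000)–(3.000,2.362)
cell (2,3): code 1100 → (2.463,4.000)–(2.586,3.000)
cell (2,4): code 1000 → (3.000,4.807)–(2.463,4.000)
cell (3,1): code 0100 → (3.262,2.000)–(4.000,1.229)
cell (3,2): code 1110 → (3.000,2.362)–(3.262,2.000)
cell (3,4): code 1101 → (3.309,5.000)–(3.000,4.807)
cell (3,5): code 1000 → (4.000,5.222)–(3.309,5.000)
cell (4,0): code 0100 → (4.351,1.000)–(5.000,0.575)
cell (4,1): code 1110 → (4.000,1.229)–(4.351,1.000)
cell (4,5): code 1001 → (5.000,5.065)–(4.000,5.222)
cell (5,0): code 0110 → (5.000,0.575)–(6.000,0.549)
cell (5,4): code 1011 → (6.000,4.283)–(5.086,5.000)
cell (5,5): code 0001 → (5.086,5.000)–(5.000,5.065)
cell (6,0): code 0010 → (6.000,0.549)–(6.513,1.000)
cell (6,1): code 0011 → (6.513,1.000)–(6.710,2.000)
cell (6,2): code 0011 → (6.710,2.000)–(6.582,3.000)
cell (6,3): code 0011 → (6.582,3.000)–(6.232,4.000)
cell (6,4): code 0001 → (6.232,4.000)–(6.000,4.283)
total: 18 segments, chained into 1 closed loop(s), length Σ = 13.954086

segments=18 loops=1 length=13.954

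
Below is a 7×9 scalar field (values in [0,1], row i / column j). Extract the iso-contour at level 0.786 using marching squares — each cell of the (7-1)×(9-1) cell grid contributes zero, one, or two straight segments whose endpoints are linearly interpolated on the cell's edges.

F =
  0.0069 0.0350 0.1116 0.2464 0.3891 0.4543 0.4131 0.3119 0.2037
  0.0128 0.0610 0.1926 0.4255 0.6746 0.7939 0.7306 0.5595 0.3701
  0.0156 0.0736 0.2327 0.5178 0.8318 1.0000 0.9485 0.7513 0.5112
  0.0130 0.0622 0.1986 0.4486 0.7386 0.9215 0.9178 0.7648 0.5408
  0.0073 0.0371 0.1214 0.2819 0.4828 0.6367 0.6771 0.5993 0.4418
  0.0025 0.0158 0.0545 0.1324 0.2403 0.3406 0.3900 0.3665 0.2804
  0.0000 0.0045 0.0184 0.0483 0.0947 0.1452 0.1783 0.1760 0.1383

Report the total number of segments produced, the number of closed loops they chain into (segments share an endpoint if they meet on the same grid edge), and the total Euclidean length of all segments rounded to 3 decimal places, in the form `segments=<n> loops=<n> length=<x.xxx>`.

cell (0,4): code 0100 → (0.977,5.000)–(1.000,4.934)
cell (0,5): code 1000 → (1.000,5.125)–(0.977,5.000)
cell (1,3): code 0100 → (1.709,4.000)–(2.000,3.854)
cell (1,4): code 1110 → (1.000,4.934)–(1.709,4.000)
cell (1,5): code 1101 → (1.254,6.000)–(1.000,5.125)
cell (1,6): code 1000 → (2.000,6.824)–(1.254,6.000)
cell (2,3): code 0010 → (2.000,3.854)–(2.491,4.000)
cell (2,4): code 0111 → (2.491,4.000)–(3.000,4.259)
cell (2,6): code 1001 → (3.000,6.861)–(2.000,6.824)
cell (3,4): code 0010 → (3.000,4.259)–(3.476,5.000)
cell (3,5): code 0011 → (3.476,5.000)–(3.548,6.000)
cell (3,6): code 0001 → (3.548,6.000)–(3.000,6.861)
total: 12 segments, chained into 1 closed loop(s), length Σ = 8.705845

segments=12 loops=1 length=8.706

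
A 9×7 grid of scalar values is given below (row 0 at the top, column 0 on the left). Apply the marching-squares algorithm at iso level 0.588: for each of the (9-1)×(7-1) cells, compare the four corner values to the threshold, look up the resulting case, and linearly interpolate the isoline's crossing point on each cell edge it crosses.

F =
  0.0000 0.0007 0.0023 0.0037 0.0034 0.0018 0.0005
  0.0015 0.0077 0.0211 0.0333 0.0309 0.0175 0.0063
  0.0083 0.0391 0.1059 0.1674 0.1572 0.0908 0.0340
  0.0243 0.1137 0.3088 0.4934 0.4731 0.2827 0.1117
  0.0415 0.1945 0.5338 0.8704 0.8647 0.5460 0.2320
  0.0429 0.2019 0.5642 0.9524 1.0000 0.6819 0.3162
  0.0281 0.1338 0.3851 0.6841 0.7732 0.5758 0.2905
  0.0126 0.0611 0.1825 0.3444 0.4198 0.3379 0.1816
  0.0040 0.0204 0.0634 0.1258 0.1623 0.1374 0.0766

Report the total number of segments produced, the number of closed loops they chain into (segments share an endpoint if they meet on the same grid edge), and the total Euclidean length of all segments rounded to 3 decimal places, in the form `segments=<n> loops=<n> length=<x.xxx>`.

segments=12 loops=1 length=10.082

cell (3,2): code 0100 → (3.251,3.000)–(4.000,2.161)
cell (3,3): code 1100 → (3.293,4.000)–(3.251,3.000)
cell (3,4): code 1000 → (4.000,4.868)–(3.293,4.000)
cell (4,2): code 0110 → (4.000,2.161)–(5.000,2.061)
cell (4,4): code 1101 → (4.309,5.000)–(4.000,4.868)
cell (4,5): code 1000 → (5.000,5.257)–(4.309,5.000)
cell (5,2): code 0110 → (5.000,2.061)–(6.000,2.679)
cell (5,4): code 1011 → (6.000,4.938)–(5.885,5.000)
cell (5,5): code 0001 → (5.885,5.000)–(5.000,5.257)
cell (6,2): code 0010 → (6.000,2.679)–(6.283,3.000)
cell (6,3): code 0011 → (6.283,3.000)–(6.524,4.000)
cell (6,4): code 0001 → (6.524,4.000)–(6.000,4.938)
total: 12 segments, chained into 1 closed loop(s), length Σ = 10.081781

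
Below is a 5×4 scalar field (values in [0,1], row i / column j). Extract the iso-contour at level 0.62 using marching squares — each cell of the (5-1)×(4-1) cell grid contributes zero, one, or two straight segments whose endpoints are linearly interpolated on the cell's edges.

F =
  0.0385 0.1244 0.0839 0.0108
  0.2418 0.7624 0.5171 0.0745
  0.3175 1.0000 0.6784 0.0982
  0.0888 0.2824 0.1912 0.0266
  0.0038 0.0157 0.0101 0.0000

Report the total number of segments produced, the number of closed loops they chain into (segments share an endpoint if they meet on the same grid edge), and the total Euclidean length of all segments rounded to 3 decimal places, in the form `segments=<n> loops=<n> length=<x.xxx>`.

segments=8 loops=1 length=5.159

cell (0,0): code 0100 → (0.777,1.000)–(1.000,0.726)
cell (0,1): code 1000 → (1.000,1.581)–(0.777,1.000)
cell (1,0): code 0110 → (1.000,0.726)–(2.000,0.443)
cell (1,1): code 1101 → (1.638,2.000)–(1.000,1.581)
cell (1,2): code 1000 → (2.000,2.101)–(1.638,2.000)
cell (2,0): code 0010 → (2.000,0.443)–(2.530,1.000)
cell (2,1): code 0011 → (2.530,1.000)–(2.120,2.000)
cell (2,2): code 0001 → (2.120,2.000)–(2.000,2.101)
total: 8 segments, chained into 1 closed loop(s), length Σ = 5.159188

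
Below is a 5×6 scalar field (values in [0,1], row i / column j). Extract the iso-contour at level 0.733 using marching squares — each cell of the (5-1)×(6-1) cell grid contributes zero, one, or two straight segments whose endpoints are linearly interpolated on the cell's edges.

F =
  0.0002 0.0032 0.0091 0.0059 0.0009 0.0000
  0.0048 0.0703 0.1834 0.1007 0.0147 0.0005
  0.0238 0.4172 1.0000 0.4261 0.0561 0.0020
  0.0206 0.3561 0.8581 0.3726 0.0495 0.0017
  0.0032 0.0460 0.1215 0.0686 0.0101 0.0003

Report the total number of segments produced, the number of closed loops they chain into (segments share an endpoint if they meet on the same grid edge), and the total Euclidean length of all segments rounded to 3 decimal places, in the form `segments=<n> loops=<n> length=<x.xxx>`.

segments=6 loops=1 length=3.785

cell (1,1): code 0100 → (1.673,2.000)–(2.000,1.542)
cell (1,2): code 1000 → (2.000,2.465)–(1.673,2.000)
cell (2,1): code 0110 → (2.000,1.542)–(3.000,1.751)
cell (2,2): code 1001 → (3.000,2.258)–(2.000,2.465)
cell (3,1): code 0010 → (3.000,1.751)–(3.170,2.000)
cell (3,2): code 0001 → (3.170,2.000)–(3.000,2.258)
total: 6 segments, chained into 1 closed loop(s), length Σ = 3.784572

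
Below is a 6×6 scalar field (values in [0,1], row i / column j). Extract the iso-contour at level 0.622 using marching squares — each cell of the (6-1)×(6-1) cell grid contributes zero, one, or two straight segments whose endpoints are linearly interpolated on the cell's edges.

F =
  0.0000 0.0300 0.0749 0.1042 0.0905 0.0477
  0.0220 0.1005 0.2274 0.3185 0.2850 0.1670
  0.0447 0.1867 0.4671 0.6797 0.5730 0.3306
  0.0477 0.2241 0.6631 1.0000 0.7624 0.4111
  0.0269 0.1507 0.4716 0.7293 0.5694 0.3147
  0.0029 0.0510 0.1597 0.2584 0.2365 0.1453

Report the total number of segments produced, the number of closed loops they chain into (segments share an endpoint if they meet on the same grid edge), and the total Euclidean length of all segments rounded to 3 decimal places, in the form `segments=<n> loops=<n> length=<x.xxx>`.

segments=12 loops=1 length=7.206

cell (1,2): code 0100 → (1.840,3.000)–(2.000,2.729)
cell (1,3): code 1000 → (2.000,3.541)–(1.840,3.000)
cell (2,1): code 0100 → (2.790,2.000)–(3.000,1.906)
cell (2,2): code 1110 → (2.000,2.729)–(2.790,2.000)
cell (2,3): code 1101 → (2.259,4.000)–(2.000,3.541)
cell (2,4): code 1000 → (3.000,4.400)–(2.259,4.000)
cell (3,1): code 0010 → (3.000,1.906)–(3.215,2.000)
cell (3,2): code 0111 → (3.215,2.000)–(4.000,2.584)
cell (3,3): code 1011 → (4.000,3.671)–(3.727,4.000)
cell (3,4): code 0001 → (3.727,4.000)–(3.000,4.400)
cell (4,2): code 0010 → (4.000,2.584)–(4.228,3.000)
cell (4,3): code 0001 → (4.228,3.000)–(4.000,3.671)
total: 12 segments, chained into 1 closed loop(s), length Σ = 7.205770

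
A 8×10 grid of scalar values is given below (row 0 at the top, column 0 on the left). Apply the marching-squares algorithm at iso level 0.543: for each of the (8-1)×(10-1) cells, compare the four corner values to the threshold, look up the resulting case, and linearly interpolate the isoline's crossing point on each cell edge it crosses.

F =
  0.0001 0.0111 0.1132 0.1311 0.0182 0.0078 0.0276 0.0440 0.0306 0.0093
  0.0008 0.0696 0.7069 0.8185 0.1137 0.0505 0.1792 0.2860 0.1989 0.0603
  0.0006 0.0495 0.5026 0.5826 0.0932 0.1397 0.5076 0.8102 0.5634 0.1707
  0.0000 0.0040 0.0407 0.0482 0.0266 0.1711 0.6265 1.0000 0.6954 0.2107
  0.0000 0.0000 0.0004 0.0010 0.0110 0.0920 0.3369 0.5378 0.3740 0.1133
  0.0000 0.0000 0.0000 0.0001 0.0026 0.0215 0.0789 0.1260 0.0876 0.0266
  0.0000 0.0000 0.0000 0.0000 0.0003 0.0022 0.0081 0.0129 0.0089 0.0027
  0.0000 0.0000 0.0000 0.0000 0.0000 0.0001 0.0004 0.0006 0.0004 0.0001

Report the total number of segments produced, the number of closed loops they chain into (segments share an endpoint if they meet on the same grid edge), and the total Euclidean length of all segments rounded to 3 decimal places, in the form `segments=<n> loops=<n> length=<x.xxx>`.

cell (0,1): code 0100 → (0.724,2.000)–(1.000,1.743)
cell (0,2): code 1100 → (0.599,3.000)–(0.724,2.000)
cell (0,3): code 1000 → (1.000,3.391)–(0.599,3.000)
cell (1,1): code 0010 → (1.000,1.743)–(1.802,2.000)
cell (1,2): code 0111 → (1.802,2.000)–(2.000,2.505)
cell (1,3): code 1001 → (2.000,3.081)–(1.000,3.391)
cell (1,6): code 0100 → (1.490,7.000)–(2.000,6.117)
cell (1,7): code 1100 → (1.944,8.000)–(1.490,7.000)
cell (1,8): code 1000 → (2.000,8.052)–(1.944,8.000)
cell (2,2): code 0010 → (2.000,2.505)–(2.074,3.000)
cell (2,3): code 0001 → (2.074,3.000)–(2.000,3.081)
cell (2,5): code 0100 → (2.298,6.000)–(3.000,5.817)
cell (2,6): code 1110 → (2.000,6.117)–(2.298,6.000)
cell (2,8): code 1001 → (3.000,8.314)–(2.000,8.052)
cell (3,5): code 0010 → (3.000,5.817)–(3.288,6.000)
cell (3,6): code 0011 → (3.288,6.000)–(3.989,7.000)
cell (3,7): code 0011 → (3.989,7.000)–(3.474,8.000)
cell (3,8): code 0001 → (3.474,8.000)–(3.000,8.314)
total: 18 segments, chained into 2 closed loop(s), length Σ = 12.516676

segments=18 loops=2 length=12.517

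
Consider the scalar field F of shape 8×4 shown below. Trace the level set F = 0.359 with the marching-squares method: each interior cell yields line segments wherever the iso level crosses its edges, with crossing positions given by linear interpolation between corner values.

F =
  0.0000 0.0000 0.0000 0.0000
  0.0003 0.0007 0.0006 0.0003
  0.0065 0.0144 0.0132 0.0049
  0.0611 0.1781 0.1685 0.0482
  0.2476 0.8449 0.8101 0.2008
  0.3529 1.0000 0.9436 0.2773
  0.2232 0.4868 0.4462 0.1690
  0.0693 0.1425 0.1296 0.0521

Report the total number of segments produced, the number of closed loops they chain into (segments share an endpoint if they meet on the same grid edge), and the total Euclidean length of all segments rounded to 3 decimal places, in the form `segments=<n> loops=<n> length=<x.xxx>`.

cell (3,0): code 0100 → (3.271,1.000)–(4.000,0.187)
cell (3,1): code 1100 → (3.297,2.000)–(3.271,1.000)
cell (3,2): code 1000 → (4.000,2.740)–(3.297,2.000)
cell (4,0): code 0110 → (4.000,0.187)–(5.000,0.009)
cell (4,2): code 1001 → (5.000,2.877)–(4.000,2.740)
cell (5,0): code 0110 → (5.000,0.009)–(6.000,0.515)
cell (5,2): code 1001 → (6.000,2.315)–(5.000,2.877)
cell (6,0): code 0010 → (6.000,0.515)–(6.371,1.000)
cell (6,1): code 0011 → (6.371,1.000)–(6.275,2.000)
cell (6,2): code 0001 → (6.275,2.000)–(6.000,2.315)
total: 10 segments, chained into 1 closed loop(s), length Σ = 9.439788

segments=10 loops=1 length=9.440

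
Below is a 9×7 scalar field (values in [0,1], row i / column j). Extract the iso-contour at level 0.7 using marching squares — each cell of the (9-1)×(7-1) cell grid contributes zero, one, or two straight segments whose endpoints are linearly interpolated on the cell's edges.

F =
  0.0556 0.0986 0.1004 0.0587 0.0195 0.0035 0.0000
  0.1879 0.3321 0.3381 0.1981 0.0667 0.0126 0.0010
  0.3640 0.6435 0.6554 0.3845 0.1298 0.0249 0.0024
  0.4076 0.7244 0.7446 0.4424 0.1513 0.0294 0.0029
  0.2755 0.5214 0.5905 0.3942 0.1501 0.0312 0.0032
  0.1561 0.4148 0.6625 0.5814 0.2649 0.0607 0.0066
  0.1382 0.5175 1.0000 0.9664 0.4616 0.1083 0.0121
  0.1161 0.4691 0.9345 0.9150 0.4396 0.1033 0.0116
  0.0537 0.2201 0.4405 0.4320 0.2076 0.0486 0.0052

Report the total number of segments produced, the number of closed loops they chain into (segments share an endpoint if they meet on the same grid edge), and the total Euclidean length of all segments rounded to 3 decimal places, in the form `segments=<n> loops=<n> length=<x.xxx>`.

cell (2,0): code 0100 → (2.698,1.000)–(3.000,0.923)
cell (2,1): code 1100 → (2.500,2.000)–(2.698,1.000)
cell (2,2): code 1000 → (3.000,2.148)–(2.500,2.000)
cell (3,0): code 0010 → (3.000,0.923)–(3.120,1.000)
cell (3,1): code 0011 → (3.120,1.000)–(3.289,2.000)
cell (3,2): code 0001 → (3.289,2.000)–(3.000,2.148)
cell (5,1): code 0100 → (5.111,2.000)–(6.000,1.378)
cell (5,2): code 1100 → (5.308,3.000)–(5.111,2.000)
cell (5,3): code 1000 → (6.000,3.528)–(5.308,3.000)
cell (6,1): code 0110 → (6.000,1.378)–(7.000,1.496)
cell (6,3): code 1001 → (7.000,3.452)–(6.000,3.528)
cell (7,1): code 0010 → (7.000,1.496)–(7.475,2.000)
cell (7,2): code 0011 → (7.475,2.000)–(7.445,3.000)
cell (7,3): code 0001 → (7.445,3.000)–(7.000,3.452)
total: 14 segments, chained into 2 closed loop(s), length Σ = 10.645185

segments=14 loops=2 length=10.645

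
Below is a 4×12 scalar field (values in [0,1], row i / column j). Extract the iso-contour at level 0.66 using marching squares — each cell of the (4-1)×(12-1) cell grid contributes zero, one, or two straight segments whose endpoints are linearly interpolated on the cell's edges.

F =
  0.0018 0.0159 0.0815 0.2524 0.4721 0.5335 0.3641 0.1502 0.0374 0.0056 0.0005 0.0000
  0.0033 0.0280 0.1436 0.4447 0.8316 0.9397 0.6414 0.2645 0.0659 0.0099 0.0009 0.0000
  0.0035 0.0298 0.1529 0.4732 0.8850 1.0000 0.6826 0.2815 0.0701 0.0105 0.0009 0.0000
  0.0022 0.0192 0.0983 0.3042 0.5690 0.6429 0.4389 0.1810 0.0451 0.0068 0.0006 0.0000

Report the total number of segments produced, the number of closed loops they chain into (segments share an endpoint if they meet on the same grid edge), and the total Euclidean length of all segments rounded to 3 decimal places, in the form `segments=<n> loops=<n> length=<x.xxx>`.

segments=10 loops=1 length=8.202

cell (0,3): code 0100 → (0.523,4.000)–(1.000,3.556)
cell (0,4): code 1100 → (0.311,5.000)–(0.523,4.000)
cell (0,5): code 1000 → (1.000,5.938)–(0.311,5.000)
cell (1,3): code 0110 → (1.000,3.556)–(2.000,3.454)
cell (1,5): code 1101 → (1.451,6.000)–(1.000,5.938)
cell (1,6): code 1000 → (2.000,6.056)–(1.451,6.000)
cell (2,3): code 0010 → (2.000,3.454)–(2.712,4.000)
cell (2,4): code 0011 → (2.712,4.000)–(2.952,5.000)
cell (2,5): code 0011 → (2.952,5.000)–(2.093,6.000)
cell (2,6): code 0001 → (2.093,6.000)–(2.000,6.056)
total: 10 segments, chained into 1 closed loop(s), length Σ = 8.202388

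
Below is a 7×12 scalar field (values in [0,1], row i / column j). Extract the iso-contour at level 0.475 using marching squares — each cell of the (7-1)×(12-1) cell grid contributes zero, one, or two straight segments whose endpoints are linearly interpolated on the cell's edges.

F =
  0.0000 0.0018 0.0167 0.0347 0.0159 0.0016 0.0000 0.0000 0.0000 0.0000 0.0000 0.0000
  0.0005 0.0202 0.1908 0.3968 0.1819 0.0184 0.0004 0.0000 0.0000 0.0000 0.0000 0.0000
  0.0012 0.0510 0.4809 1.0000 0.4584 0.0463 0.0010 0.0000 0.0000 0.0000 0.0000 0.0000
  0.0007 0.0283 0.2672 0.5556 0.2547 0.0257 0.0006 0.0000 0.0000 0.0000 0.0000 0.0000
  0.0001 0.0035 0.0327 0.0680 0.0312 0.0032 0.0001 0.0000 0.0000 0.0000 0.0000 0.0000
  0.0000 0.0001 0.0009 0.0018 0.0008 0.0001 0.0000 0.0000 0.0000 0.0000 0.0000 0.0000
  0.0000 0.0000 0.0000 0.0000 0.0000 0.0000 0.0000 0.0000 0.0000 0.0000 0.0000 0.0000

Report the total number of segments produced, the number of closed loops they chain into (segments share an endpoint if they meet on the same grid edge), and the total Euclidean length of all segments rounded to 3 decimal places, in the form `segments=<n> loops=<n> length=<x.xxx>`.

segments=8 loops=1 length=5.742

cell (1,1): code 0100 → (1.980,2.000)–(2.000,1.986)
cell (1,2): code 1100 → (1.130,3.000)–(1.980,2.000)
cell (1,3): code 1000 → (2.000,3.969)–(1.130,3.000)
cell (2,1): code 0010 → (2.000,1.986)–(2.028,2.000)
cell (2,2): code 0111 → (2.028,2.000)–(3.000,2.721)
cell (2,3): code 1001 → (3.000,3.268)–(2.000,3.969)
cell (3,2): code 0010 → (3.000,2.721)–(3.165,3.000)
cell (3,3): code 0001 → (3.165,3.000)–(3.000,3.268)
total: 8 segments, chained into 1 closed loop(s), length Σ = 5.741790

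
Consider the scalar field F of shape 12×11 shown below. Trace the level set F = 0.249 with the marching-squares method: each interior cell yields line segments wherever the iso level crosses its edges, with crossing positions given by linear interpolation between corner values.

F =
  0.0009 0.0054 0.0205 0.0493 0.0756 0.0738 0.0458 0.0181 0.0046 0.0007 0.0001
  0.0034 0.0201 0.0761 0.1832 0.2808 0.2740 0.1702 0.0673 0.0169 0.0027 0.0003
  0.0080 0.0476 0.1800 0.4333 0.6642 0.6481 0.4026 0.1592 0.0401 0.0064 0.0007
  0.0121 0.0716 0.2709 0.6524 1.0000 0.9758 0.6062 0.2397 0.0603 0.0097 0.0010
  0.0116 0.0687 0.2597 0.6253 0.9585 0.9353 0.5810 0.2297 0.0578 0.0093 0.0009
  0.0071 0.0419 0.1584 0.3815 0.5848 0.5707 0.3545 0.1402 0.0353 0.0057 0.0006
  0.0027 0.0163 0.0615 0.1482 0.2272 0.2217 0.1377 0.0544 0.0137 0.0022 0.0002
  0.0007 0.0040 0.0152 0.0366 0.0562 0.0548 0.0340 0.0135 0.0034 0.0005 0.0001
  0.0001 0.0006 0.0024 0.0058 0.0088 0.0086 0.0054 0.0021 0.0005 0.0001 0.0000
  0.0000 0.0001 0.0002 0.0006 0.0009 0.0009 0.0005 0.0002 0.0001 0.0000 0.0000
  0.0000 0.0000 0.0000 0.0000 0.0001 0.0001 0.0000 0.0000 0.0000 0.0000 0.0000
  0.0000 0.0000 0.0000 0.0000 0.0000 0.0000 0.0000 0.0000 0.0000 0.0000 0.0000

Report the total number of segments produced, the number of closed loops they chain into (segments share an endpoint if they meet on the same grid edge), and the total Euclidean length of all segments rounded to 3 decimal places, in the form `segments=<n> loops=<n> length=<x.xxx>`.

segments=20 loops=1 length=16.138

cell (0,3): code 0100 → (0.845,4.000)–(1.000,3.674)
cell (0,4): code 1100 → (0.875,5.000)–(0.845,4.000)
cell (0,5): code 1000 → (1.000,5.241)–(0.875,5.000)
cell (1,2): code 0100 → (1.263,3.000)–(2.000,2.272)
cell (1,3): code 1110 → (1.000,3.674)–(1.263,3.000)
cell (1,5): code 1101 → (1.339,6.000)–(1.000,5.241)
cell (1,6): code 1000 → (2.000,6.631)–(1.339,6.000)
cell (2,1): code 0100 → (2.759,2.000)–(3.000,1.890)
cell (2,2): code 1110 → (2.000,2.272)–(2.759,2.000)
cell (2,6): code 1001 → (3.000,6.975)–(2.000,6.631)
cell (3,1): code 0110 → (3.000,1.890)–(4.000,1.944)
cell (3,6): code 1001 → (4.000,6.945)–(3.000,6.975)
cell (4,1): code 0010 → (4.000,1.944)–(4.106,2.000)
cell (4,2): code 0111 → (4.106,2.000)–(5.000,2.406)
cell (4,6): code 1001 → (5.000,6.492)–(4.000,6.945)
cell (5,2): code 0010 → (5.000,2.406)–(5.568,3.000)
cell (5,3): code 0011 → (5.568,3.000)–(5.939,4.000)
cell (5,4): code 0011 → (5.939,4.000)–(5.922,5.000)
cell (5,5): code 0011 → (5.922,5.000)–(5.487,6.000)
cell (5,6): code 0001 → (5.487,6.000)–(5.000,6.492)
total: 20 segments, chained into 1 closed loop(s), length Σ = 16.138473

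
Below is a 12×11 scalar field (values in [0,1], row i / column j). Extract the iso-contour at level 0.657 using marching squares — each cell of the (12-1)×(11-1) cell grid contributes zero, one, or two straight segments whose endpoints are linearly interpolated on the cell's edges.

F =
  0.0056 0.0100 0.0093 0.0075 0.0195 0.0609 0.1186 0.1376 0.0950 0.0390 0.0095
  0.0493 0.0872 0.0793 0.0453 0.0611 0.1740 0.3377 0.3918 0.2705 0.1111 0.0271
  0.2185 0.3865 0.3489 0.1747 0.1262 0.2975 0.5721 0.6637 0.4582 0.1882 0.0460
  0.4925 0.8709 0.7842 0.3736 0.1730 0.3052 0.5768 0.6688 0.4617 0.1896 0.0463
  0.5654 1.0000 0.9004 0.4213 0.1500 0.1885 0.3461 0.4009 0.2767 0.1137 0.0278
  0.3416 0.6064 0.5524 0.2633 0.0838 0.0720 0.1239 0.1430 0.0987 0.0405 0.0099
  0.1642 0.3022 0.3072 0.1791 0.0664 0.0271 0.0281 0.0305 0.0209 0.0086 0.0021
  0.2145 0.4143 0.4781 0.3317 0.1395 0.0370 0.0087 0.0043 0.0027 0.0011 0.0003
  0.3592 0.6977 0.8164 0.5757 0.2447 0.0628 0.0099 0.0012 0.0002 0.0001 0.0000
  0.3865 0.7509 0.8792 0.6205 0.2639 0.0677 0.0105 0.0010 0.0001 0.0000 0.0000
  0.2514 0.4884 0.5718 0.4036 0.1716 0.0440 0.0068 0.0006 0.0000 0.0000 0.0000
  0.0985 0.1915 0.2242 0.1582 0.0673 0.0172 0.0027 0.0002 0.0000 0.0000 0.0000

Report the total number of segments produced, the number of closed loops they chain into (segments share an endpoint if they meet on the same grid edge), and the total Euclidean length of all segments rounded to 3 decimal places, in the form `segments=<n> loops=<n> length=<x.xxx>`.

segments=22 loops=3 length=16.290

cell (1,6): code 0100 → (1.975,7.000)–(2.000,6.927)
cell (1,7): code 1000 → (2.000,7.033)–(1.975,7.000)
cell (2,0): code 0100 → (2.558,1.000)–(3.000,0.435)
cell (2,1): code 1100 → (2.708,2.000)–(2.558,1.000)
cell (2,2): code 1000 → (3.000,2.310)–(2.708,2.000)
cell (2,6): code 0110 → (2.000,6.927)–(3.000,6.872)
cell (2,7): code 1001 → (3.000,7.057)–(2.000,7.033)
cell (3,0): code 0110 → (3.000,0.435)–(4.000,0.211)
cell (3,2): code 1001 → (4.000,2.508)–(3.000,2.310)
cell (3,6): code 0010 → (3.000,6.872)–(3.044,7.000)
cell (3,7): code 0001 → (3.044,7.000)–(3.000,7.057)
cell (4,0): code 0010 → (4.000,0.211)–(4.871,1.000)
cell (4,1): code 0011 → (4.871,1.000)–(4.699,2.000)
cell (4,2): code 0001 → (4.699,2.000)–(4.000,2.508)
cell (7,0): code 0100 → (7.856,1.000)–(8.000,0.880)
cell (7,1): code 1100 → (7.529,2.000)–(7.856,1.000)
cell (7,2): code 1000 → (8.000,2.662)–(7.529,2.000)
cell (8,0): code 0110 → (8.000,0.880)–(9.000,0.742)
cell (8,2): code 1001 → (9.000,2.859)–(8.000,2.662)
cell (9,0): code 0010 → (9.000,0.742)–(9.358,1.000)
cell (9,1): code 0011 → (9.358,1.000)–(9.723,2.000)
cell (9,2): code 0001 → (9.723,2.000)–(9.000,2.859)
total: 22 segments, chained into 3 closed loop(s), length Σ = 16.289776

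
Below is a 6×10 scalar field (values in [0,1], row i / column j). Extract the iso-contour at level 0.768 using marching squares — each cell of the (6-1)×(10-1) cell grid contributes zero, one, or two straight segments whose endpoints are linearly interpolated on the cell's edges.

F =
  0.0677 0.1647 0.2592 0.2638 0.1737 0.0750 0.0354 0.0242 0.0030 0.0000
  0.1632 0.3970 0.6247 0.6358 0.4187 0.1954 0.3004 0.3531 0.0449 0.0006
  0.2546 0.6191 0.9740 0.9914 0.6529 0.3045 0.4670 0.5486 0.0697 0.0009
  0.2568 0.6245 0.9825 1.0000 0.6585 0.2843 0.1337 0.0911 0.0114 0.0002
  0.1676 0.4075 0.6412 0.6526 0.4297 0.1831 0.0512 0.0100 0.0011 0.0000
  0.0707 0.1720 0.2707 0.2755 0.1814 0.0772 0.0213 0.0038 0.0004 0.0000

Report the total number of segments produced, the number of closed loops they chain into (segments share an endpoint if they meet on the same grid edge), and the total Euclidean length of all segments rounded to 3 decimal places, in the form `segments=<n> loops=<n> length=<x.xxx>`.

segments=8 loops=1 length=7.561

cell (1,1): code 0100 → (1.410,2.000)–(2.000,1.420)
cell (1,2): code 1100 → (1.372,3.000)–(1.410,2.000)
cell (1,3): code 1000 → (2.000,3.660)–(1.372,3.000)
cell (2,1): code 0110 → (2.000,1.420)–(3.000,1.401)
cell (2,3): code 1001 → (3.000,3.679)–(2.000,3.660)
cell (3,1): code 0010 → (3.000,1.401)–(3.628,2.000)
cell (3,2): code 0011 → (3.628,2.000)–(3.668,3.000)
cell (3,3): code 0001 → (3.668,3.000)–(3.000,3.679)
total: 8 segments, chained into 1 closed loop(s), length Σ = 7.561483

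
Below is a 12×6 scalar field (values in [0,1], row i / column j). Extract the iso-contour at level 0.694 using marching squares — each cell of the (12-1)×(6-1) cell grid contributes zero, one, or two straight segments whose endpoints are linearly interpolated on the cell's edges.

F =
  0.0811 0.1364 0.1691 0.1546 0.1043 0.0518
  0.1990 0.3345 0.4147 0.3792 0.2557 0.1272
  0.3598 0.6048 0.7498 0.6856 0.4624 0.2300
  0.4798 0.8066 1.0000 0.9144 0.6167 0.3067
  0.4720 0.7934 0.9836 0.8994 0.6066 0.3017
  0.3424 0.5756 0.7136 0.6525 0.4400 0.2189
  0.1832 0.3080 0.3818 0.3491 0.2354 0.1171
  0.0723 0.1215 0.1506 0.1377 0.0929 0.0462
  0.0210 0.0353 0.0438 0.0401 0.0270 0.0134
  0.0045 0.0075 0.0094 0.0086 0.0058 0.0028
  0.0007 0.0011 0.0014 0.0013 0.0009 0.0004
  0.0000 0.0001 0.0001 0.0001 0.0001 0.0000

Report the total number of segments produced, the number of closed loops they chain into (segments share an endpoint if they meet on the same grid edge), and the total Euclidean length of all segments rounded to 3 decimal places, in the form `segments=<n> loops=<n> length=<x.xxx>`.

cell (1,1): code 0100 → (1.833,2.000)–(2.000,1.615)
cell (1,2): code 1000 → (2.000,2.869)–(1.833,2.000)
cell (2,0): code 0100 → (2.442,1.000)–(3.000,0.655)
cell (2,1): code 1110 → (2.000,1.615)–(2.442,1.000)
cell (2,2): code 1101 → (2.037,3.000)–(2.000,2.869)
cell (2,3): code 1000 → (3.000,3.740)–(2.037,3.000)
cell (3,0): code 0110 → (3.000,0.655)–(4.000,0.691)
cell (3,3): code 1001 → (4.000,3.702)–(3.000,3.740)
cell (4,0): code 0010 → (4.000,0.691)–(4.456,1.000)
cell (4,1): code 0111 → (4.456,1.000)–(5.000,1.858)
cell (4,2): code 1011 → (5.000,2.321)–(4.832,3.000)
cell (4,3): code 0001 → (4.832,3.000)–(4.000,3.702)
cell (5,1): code 0010 → (5.000,1.858)–(5.059,2.000)
cell (5,2): code 0001 → (5.059,2.000)–(5.000,2.321)
total: 14 segments, chained into 1 closed loop(s), length Σ = 9.904668

segments=14 loops=1 length=9.905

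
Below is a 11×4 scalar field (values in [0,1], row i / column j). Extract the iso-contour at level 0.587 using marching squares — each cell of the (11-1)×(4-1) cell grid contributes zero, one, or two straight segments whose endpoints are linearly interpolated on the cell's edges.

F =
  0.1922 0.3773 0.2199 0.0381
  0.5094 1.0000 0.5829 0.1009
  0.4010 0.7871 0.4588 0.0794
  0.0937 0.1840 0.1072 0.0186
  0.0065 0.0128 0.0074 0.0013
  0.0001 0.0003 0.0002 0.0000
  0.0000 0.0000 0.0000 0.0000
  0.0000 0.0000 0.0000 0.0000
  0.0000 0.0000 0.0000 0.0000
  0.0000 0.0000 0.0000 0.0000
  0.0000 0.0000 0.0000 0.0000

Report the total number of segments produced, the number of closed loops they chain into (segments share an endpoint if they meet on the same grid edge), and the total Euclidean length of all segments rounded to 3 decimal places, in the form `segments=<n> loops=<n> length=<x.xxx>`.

cell (0,0): code 0100 → (0.337,1.000)–(1.000,0.158)
cell (0,1): code 1000 → (1.000,1.990)–(0.337,1.000)
cell (1,0): code 0110 → (1.000,0.158)–(2.000,0.482)
cell (1,1): code 1001 → (2.000,1.610)–(1.000,1.990)
cell (2,0): code 0010 → (2.000,0.482)–(2.332,1.000)
cell (2,1): code 0001 → (2.332,1.000)–(2.000,1.610)
total: 6 segments, chained into 1 closed loop(s), length Σ = 5.693854

segments=6 loops=1 length=5.694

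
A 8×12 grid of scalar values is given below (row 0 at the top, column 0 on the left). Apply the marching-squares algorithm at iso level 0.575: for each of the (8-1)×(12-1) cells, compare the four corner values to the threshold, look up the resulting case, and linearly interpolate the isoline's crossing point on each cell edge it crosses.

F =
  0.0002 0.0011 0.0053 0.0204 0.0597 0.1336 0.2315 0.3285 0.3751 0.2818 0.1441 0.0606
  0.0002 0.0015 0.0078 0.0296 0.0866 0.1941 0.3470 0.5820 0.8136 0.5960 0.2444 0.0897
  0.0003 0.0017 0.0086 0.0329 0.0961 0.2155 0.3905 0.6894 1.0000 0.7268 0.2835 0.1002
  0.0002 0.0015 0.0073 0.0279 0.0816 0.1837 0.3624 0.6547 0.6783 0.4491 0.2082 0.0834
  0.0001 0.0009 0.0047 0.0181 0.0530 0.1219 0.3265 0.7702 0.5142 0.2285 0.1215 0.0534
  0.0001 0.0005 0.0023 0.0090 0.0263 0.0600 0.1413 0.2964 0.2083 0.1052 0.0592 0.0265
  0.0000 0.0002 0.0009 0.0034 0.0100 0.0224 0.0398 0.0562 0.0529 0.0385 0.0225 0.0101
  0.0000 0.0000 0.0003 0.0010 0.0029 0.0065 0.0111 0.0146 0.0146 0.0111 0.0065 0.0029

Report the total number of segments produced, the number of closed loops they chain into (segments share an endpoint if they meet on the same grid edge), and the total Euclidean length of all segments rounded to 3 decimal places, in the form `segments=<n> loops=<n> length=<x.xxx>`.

segments=14 loops=1 length=10.524

cell (0,6): code 0100 → (0.972,7.000)–(1.000,6.970)
cell (0,7): code 1100 → (0.456,8.000)–(0.972,7.000)
cell (0,8): code 1100 → (0.933,9.000)–(0.456,8.000)
cell (0,9): code 1000 → (1.000,9.060)–(0.933,9.000)
cell (1,6): code 0110 → (1.000,6.970)–(2.000,6.617)
cell (1,9): code 1001 → (2.000,9.342)–(1.000,9.060)
cell (2,6): code 0110 → (2.000,6.617)–(3.000,6.727)
cell (2,8): code 1011 → (3.000,8.451)–(2.547,9.000)
cell (2,9): code 0001 → (2.547,9.000)–(2.000,9.342)
cell (3,6): code 0110 → (3.000,6.727)–(4.000,6.560)
cell (3,7): code 1011 → (4.000,7.763)–(3.629,8.000)
cell (3,8): code 0001 → (3.629,8.000)–(3.000,8.451)
cell (4,6): code 0010 → (4.000,6.560)–(4.412,7.000)
cell (4,7): code 0001 → (4.412,7.000)–(4.000,7.763)
total: 14 segments, chained into 1 closed loop(s), length Σ = 10.524388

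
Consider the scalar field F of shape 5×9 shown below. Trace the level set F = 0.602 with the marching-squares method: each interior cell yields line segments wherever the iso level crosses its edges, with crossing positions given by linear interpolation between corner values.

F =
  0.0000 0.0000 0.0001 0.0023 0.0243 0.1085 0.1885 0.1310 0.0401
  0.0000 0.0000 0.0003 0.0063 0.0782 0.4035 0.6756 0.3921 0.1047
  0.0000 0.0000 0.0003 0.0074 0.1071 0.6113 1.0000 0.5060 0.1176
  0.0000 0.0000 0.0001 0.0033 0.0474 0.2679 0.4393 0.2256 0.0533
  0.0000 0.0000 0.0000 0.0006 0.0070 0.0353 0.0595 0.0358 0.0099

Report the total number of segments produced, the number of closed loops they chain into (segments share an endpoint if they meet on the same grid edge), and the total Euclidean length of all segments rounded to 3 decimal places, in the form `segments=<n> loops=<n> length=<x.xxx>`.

segments=8 loops=1 length=5.317

cell (0,5): code 0100 → (0.849,6.000)–(1.000,5.730)
cell (0,6): code 1000 → (1.000,6.260)–(0.849,6.000)
cell (1,4): code 0100 → (1.955,5.000)–(2.000,4.982)
cell (1,5): code 1110 → (1.000,5.730)–(1.955,5.000)
cell (1,6): code 1001 → (2.000,6.806)–(1.000,6.260)
cell (2,4): code 0010 → (2.000,4.982)–(2.027,5.000)
cell (2,5): code 0011 → (2.027,5.000)–(2.710,6.000)
cell (2,6): code 0001 → (2.710,6.000)–(2.000,6.806)
total: 8 segments, chained into 1 closed loop(s), length Σ = 5.317310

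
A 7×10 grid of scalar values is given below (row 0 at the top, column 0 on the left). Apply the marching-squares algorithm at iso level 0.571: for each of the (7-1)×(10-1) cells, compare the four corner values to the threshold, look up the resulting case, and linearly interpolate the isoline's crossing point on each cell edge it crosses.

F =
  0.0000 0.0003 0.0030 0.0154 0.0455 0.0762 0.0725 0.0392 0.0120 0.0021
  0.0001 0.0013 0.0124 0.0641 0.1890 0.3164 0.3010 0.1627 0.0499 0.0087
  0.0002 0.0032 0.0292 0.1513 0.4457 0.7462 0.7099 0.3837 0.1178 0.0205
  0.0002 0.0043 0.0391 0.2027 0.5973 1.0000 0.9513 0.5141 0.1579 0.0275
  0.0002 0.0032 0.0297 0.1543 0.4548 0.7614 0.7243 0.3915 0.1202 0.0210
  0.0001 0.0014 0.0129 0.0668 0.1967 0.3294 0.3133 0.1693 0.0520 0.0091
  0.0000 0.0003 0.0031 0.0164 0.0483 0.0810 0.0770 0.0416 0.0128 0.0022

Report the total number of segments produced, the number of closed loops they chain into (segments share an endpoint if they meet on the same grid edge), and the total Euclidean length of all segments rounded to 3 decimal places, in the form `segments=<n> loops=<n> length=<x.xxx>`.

segments=12 loops=1 length=8.997

cell (1,4): code 0100 → (1.592,5.000)–(2.000,4.417)
cell (1,5): code 1100 → (1.660,6.000)–(1.592,5.000)
cell (1,6): code 1000 → (2.000,6.426)–(1.660,6.000)
cell (2,3): code 0100 → (2.827,4.000)–(3.000,3.933)
cell (2,4): code 1110 → (2.000,4.417)–(2.827,4.000)
cell (2,6): code 1001 → (3.000,6.870)–(2.000,6.426)
cell (3,3): code 0010 → (3.000,3.933)–(3.185,4.000)
cell (3,4): code 0111 → (3.185,4.000)–(4.000,4.379)
cell (3,6): code 1001 → (4.000,6.461)–(3.000,6.870)
cell (4,4): code 0010 → (4.000,4.379)–(4.441,5.000)
cell (4,5): code 0011 → (4.441,5.000)–(4.373,6.000)
cell (4,6): code 0001 → (4.373,6.000)–(4.000,6.461)
total: 12 segments, chained into 1 closed loop(s), length Σ = 8.996594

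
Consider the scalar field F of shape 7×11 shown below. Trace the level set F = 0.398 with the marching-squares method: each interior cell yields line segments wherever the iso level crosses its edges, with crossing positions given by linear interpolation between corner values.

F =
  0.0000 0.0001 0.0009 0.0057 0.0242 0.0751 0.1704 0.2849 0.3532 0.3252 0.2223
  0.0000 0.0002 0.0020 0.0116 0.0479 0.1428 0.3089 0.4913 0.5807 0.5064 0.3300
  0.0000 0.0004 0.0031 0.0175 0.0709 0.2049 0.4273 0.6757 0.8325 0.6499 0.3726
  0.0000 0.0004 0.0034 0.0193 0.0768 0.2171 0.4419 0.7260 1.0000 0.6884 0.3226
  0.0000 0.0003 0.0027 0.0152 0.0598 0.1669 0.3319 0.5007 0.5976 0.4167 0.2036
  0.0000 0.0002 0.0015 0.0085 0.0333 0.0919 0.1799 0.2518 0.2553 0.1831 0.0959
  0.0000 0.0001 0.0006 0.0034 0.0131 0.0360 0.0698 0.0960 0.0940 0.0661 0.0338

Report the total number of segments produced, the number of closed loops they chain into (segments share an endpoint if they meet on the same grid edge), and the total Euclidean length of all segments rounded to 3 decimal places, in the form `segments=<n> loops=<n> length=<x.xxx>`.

segments=16 loops=1 length=13.223

cell (0,6): code 0100 → (0.548,7.000)–(1.000,6.488)
cell (0,7): code 1100 → (0.197,8.000)–(0.548,7.000)
cell (0,8): code 1100 → (0.402,9.000)–(0.197,8.000)
cell (0,9): code 1000 → (1.000,9.615)–(0.402,9.000)
cell (1,5): code 0100 → (1.753,6.000)–(2.000,5.868)
cell (1,6): code 1110 → (1.000,6.488)–(1.753,6.000)
cell (1,9): code 1001 → (2.000,9.908)–(1.000,9.615)
cell (2,5): code 0110 → (2.000,5.868)–(3.000,5.805)
cell (2,9): code 1001 → (3.000,9.794)–(2.000,9.908)
cell (3,5): code 0010 → (3.000,5.805)–(3.399,6.000)
cell (3,6): code 0111 → (3.399,6.000)–(4.000,6.392)
cell (3,9): code 1001 → (4.000,9.088)–(3.000,9.794)
cell (4,6): code 0010 → (4.000,6.392)–(4.413,7.000)
cell (4,7): code 0011 → (4.413,7.000)–(4.583,8.000)
cell (4,8): code 0011 → (4.583,8.000)–(4.080,9.000)
cell (4,9): code 0001 → (4.080,9.000)–(4.000,9.088)
total: 16 segments, chained into 1 closed loop(s), length Σ = 13.222683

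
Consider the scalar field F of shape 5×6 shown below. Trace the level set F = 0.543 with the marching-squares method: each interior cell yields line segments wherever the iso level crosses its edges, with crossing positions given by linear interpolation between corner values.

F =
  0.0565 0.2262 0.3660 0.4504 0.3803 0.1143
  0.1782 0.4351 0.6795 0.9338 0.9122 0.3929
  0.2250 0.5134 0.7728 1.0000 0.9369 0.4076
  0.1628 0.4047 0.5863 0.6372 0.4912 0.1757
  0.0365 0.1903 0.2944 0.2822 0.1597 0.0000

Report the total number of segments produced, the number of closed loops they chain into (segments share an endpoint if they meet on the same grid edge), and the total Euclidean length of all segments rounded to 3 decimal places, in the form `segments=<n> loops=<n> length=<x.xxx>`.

segments=12 loops=1 length=10.534

cell (0,1): code 0100 → (0.565,2.000)–(1.000,1.441)
cell (0,2): code 1100 → (0.192,3.000)–(0.565,2.000)
cell (0,3): code 1100 → (0.306,4.000)–(0.192,3.000)
cell (0,4): code 1000 → (1.000,4.711)–(0.306,4.000)
cell (1,1): code 0110 → (1.000,1.441)–(2.000,1.114)
cell (1,4): code 1001 → (2.000,4.744)–(1.000,4.711)
cell (2,1): code 0110 → (2.000,1.114)–(3.000,1.762)
cell (2,3): code 1011 → (3.000,3.645)–(2.884,4.000)
cell (2,4): code 0001 → (2.884,4.000)–(2.000,4.744)
cell (3,1): code 0010 → (3.000,1.762)–(3.148,2.000)
cell (3,2): code 0011 → (3.148,2.000)–(3.265,3.000)
cell (3,3): code 0001 → (3.265,3.000)–(3.000,3.645)
total: 12 segments, chained into 1 closed loop(s), length Σ = 10.533680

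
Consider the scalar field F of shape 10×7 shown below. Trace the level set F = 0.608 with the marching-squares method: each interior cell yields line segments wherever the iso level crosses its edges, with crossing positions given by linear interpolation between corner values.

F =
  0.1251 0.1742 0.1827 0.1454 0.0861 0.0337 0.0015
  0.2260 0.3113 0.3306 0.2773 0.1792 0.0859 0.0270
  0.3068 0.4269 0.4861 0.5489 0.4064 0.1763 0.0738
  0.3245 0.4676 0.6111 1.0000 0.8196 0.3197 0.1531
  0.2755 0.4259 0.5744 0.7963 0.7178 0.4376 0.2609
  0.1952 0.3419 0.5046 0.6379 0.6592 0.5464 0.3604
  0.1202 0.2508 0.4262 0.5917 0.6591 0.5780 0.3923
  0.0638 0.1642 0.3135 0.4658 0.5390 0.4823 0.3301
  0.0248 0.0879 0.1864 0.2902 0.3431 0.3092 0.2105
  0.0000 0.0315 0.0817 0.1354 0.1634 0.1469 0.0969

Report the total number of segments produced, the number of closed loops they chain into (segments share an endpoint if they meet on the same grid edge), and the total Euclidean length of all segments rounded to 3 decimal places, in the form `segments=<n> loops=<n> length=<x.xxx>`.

cell (2,1): code 0100 → (2.975,2.000)–(3.000,1.978)
cell (2,2): code 1100 → (2.131,3.000)–(2.975,2.000)
cell (2,3): code 1100 → (2.488,4.000)–(2.131,3.000)
cell (2,4): code 1000 → (3.000,4.423)–(2.488,4.000)
cell (3,1): code 0010 → (3.000,1.978)–(3.084,2.000)
cell (3,2): code 0111 → (3.084,2.000)–(4.000,2.151)
cell (3,4): code 1001 → (4.000,4.392)–(3.000,4.423)
cell (4,2): code 0110 → (4.000,2.151)–(5.000,2.776)
cell (4,4): code 1001 → (5.000,4.454)–(4.000,4.392)
cell (5,2): code 0010 → (5.000,2.776)–(5.647,3.000)
cell (5,3): code 0111 → (5.647,3.000)–(6.000,3.242)
cell (5,4): code 1001 → (6.000,4.630)–(5.000,4.454)
cell (6,3): code 0010 → (6.000,3.242)–(6.425,4.000)
cell (6,4): code 0001 → (6.425,4.000)–(6.000,4.630)
total: 14 segments, chained into 1 closed loop(s), length Σ = 11.021956

segments=14 loops=1 length=11.022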